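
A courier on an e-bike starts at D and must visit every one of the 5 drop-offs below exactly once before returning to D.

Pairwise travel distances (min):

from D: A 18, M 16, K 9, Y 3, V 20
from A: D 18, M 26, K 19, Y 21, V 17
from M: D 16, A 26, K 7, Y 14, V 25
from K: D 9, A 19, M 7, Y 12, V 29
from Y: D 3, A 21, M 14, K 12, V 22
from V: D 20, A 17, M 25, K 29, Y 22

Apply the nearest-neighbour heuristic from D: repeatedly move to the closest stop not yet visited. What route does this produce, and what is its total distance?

Total distance 82 min via the nearest-neighbour route D → Y → K → M → V → A → D.

At D the remaining stops are Y 3, K 9, M 16, A 18, V 20; go to Y.
At Y the remaining stops are K 12, M 14, A 21, V 22; go to K.
At K the remaining stops are M 7, A 19, V 29; go to M.
At M the remaining stops are V 25, A 26; go to V.
At V the remaining stops are A 17; go to A.
Return A→D: 18.
Total = 3 + 12 + 7 + 25 + 17 + 18 = 82.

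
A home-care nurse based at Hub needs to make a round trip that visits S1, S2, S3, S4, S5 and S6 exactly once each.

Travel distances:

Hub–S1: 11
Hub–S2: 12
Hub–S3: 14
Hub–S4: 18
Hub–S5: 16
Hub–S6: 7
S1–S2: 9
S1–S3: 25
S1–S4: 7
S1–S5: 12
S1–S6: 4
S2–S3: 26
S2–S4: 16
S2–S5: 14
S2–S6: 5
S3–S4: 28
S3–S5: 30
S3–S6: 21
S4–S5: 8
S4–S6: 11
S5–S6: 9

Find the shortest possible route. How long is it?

With 6 stops there are 6!/2 = 360 distinct round trips (a route and its reverse cost the same).
Hub - S1 - S2 - S3 - S4 - S5 - S6 - Hub: 11+9+26+28+8+9+7 = 98
Hub - S1 - S2 - S3 - S4 - S6 - S5 - Hub: 11+9+26+28+11+9+16 = 110
Hub - S1 - S2 - S3 - S5 - S4 - S6 - Hub: 11+9+26+30+8+11+7 = 102
Hub - S1 - S2 - S3 - S5 - S6 - S4 - Hub: 11+9+26+30+9+11+18 = 114
Hub - S1 - S2 - S3 - S6 - S4 - S5 - Hub: 11+9+26+21+11+8+16 = 102
Hub - S1 - S2 - S3 - S6 - S5 - S4 - Hub: 11+9+26+21+9+8+18 = 102
Hub - S1 - S2 - S4 - S3 - S5 - S6 - Hub: 11+9+16+28+30+9+7 = 110
Hub - S1 - S2 - S4 - S3 - S6 - S5 - Hub: 11+9+16+28+21+9+16 = 110
… (352 more)
Hub - S1 - S4 - S5 - S2 - S6 - S3 - Hub: 11+7+8+14+5+21+14 = 80  ← best
The minimum is 80.
One optimal route: Hub → S1 → S4 → S5 → S2 → S6 → S3 → Hub (or its reverse).

Shortest round trip = 80.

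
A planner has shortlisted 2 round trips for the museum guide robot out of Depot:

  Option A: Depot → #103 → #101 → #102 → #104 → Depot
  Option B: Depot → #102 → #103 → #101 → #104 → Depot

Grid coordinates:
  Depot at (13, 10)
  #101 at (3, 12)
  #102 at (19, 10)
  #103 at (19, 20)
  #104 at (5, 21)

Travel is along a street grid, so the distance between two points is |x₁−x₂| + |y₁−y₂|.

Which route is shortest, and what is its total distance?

Option A: 16 + 24 + 18 + 25 + 19 = 102
Option B: 6 + 10 + 24 + 11 + 19 = 70

70 — Option B is the shortest.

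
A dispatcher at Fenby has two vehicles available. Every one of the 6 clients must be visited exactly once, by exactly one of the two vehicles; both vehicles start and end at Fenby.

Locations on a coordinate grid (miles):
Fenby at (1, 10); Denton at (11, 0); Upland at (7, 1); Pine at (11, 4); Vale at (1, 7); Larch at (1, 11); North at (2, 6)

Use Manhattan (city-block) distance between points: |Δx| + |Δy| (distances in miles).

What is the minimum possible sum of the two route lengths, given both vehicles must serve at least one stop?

Try each way of splitting the stops between the two vehicles (each non-empty) and, for each split, find the best tour for each vehicle:
  {Denton} + {Upland, Pine, Vale, Larch, North}: 40 + 40 = 80
  {Upland} + {Denton, Pine, Vale, Larch, North}: 30 + 42 = 72
  {Denton, Upland} + {Pine, Vale, Larch, North}: 40 + 34 = 74
  {Pine} + {Denton, Upland, Vale, Larch, North}: 32 + 42 = 74
  {Denton, Pine} + {Upland, Vale, Larch, North}: 40 + 32 = 72
  {Upland, Pine} + {Denton, Vale, Larch, North}: 38 + 42 = 80
  … (31 splits in total)
  {Larch} + {Denton, Upland, Pine, Vale, North}: 2 + 40 = 42  ← best
Best: vehicle 1 Fenby → Larch → Fenby = 2; vehicle 2 Fenby → Upland → Denton → Pine → North → Vale → Fenby = 40; combined 42.

Minimum combined distance: 42 miles.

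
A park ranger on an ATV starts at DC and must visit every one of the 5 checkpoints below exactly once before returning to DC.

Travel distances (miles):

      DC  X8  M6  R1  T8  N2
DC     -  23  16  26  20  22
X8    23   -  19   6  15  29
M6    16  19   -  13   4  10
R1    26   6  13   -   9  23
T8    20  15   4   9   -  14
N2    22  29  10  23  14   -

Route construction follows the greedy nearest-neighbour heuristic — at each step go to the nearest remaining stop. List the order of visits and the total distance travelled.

Nearest-neighbour total = 86 miles; route DC → M6 → T8 → R1 → X8 → N2 → DC.

At DC the remaining stops are M6 16, T8 20, N2 22, X8 23, R1 26; go to M6.
At M6 the remaining stops are T8 4, N2 10, R1 13, X8 19; go to T8.
At T8 the remaining stops are R1 9, N2 14, X8 15; go to R1.
At R1 the remaining stops are X8 6, N2 23; go to X8.
At X8 the remaining stops are N2 29; go to N2.
Return N2→DC: 22.
Total = 16 + 4 + 9 + 6 + 29 + 22 = 86.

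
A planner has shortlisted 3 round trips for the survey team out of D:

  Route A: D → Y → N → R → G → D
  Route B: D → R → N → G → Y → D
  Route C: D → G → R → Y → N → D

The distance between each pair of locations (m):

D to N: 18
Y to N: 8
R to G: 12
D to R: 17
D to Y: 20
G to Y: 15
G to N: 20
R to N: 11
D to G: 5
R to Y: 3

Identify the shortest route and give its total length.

Shortest is Route C, total 46 m.

Route A: 20 + 8 + 11 + 12 + 5 = 56
Route B: 17 + 11 + 20 + 15 + 20 = 83
Route C: 5 + 12 + 3 + 8 + 18 = 46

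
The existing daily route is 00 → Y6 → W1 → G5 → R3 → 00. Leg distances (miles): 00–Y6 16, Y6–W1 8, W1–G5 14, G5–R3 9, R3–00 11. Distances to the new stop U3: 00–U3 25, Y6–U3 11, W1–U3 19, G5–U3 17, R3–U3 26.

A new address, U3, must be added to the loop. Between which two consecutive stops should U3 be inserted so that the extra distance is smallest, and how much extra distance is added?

Minimum extra distance: 20 miles, inserting U3 between 00 and Y6.

Insertion cost between consecutive stops i–j is d(i,U3) + d(U3,j) − d(i,j):
  between 00 and Y6: 25 + 11 − 16 = 20
  between Y6 and W1: 11 + 19 − 8 = 22
  between W1 and G5: 19 + 17 − 14 = 22
  between G5 and R3: 17 + 26 − 9 = 34
  between R3 and 00: 26 + 25 − 11 = 40
Cheapest insertion is between 00 and Y6, adding 20.
New total = 58 + 20 = 78.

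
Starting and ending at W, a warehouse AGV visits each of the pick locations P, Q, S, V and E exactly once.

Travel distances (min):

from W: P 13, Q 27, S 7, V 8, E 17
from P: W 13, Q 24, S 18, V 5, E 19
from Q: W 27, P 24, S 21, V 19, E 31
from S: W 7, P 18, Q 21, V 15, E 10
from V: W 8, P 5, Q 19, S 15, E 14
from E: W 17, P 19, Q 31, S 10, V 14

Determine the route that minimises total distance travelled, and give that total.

Shortest round trip = 85 min.

With 5 stops there are 5!/2 = 60 distinct round trips (a route and its reverse cost the same).
W → P → Q → S → V → E → W: 13+24+21+15+14+17 = 104
W → P → Q → S → E → V → W: 13+24+21+10+14+8 = 90
W → P → Q → V → S → E → W: 13+24+19+15+10+17 = 98
W → P → Q → V → E → S → W: 13+24+19+14+10+7 = 87
W → P → Q → E → S → V → W: 13+24+31+10+15+8 = 101
W → P → Q → E → V → S → W: 13+24+31+14+15+7 = 104
W → P → S → Q → V → E → W: 13+18+21+19+14+17 = 102
W → P → S → Q → E → V → W: 13+18+21+31+14+8 = 105
W → P → S → V → Q → E → W: 13+18+15+19+31+17 = 113
W → P → S → V → E → Q → W: 13+18+15+14+31+27 = 118
W → P → S → E → Q → V → W: 13+18+10+31+19+8 = 99
W → P → S → E → V → Q → W: 13+18+10+14+19+27 = 101
W → P → V → Q → S → E → W: 13+5+19+21+10+17 = 85
W → P → V → Q → E → S → W: 13+5+19+31+10+7 = 85
… (46 more)
The minimum is 85.
One optimal route: W → P → V → Q → S → E → W (or its reverse).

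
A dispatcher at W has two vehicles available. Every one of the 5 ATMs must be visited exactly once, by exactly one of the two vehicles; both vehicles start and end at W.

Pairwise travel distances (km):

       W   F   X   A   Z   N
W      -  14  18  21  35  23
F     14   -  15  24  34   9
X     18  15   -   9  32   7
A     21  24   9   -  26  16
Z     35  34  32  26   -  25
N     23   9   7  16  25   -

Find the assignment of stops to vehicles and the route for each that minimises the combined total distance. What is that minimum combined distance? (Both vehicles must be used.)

Check every non-empty split of the stops between the two vehicles; for each half take its own optimal tour:
  {F} + {X, A, Z, N}: 28 + 97 = 125
  {X} + {F, A, Z, N}: 36 + 95 = 131
  {F, X} + {A, Z, N}: 47 + 95 = 142
  {A} + {F, X, Z, N}: 42 + 96 = 138
  {F, A} + {X, Z, N}: 59 + 85 = 144
  {X, A} + {F, Z, N}: 48 + 83 = 131
  … (15 splits in total)
Best: vehicle 1 W → F → W = 28; vehicle 2 W → X → N → Z → A → W = 97; combined 125.

Minimum combined distance: 125 km.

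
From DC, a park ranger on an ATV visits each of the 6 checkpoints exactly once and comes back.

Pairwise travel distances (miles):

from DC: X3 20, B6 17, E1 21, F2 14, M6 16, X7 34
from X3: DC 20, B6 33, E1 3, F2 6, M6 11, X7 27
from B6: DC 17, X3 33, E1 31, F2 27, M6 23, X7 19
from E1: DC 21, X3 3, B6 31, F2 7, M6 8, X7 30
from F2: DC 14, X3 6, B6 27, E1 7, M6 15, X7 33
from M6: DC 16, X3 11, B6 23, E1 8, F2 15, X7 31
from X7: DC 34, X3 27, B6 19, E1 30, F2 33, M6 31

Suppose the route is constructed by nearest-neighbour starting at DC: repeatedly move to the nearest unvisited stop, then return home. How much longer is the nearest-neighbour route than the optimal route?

From DC: F2=14, M6=16, B6=17, X3=20, E1=21, X7=34 → choose F2 (14).
From F2: X3=6, E1=7, M6=15, B6=27, X7=33 → choose X3 (6).
From X3: E1=3, M6=11, X7=27, B6=33 → choose E1 (3).
From E1: M6=8, X7=30, B6=31 → choose M6 (8).
From M6: B6=23, X7=31 → choose B6 (23).
From B6: X7=19 → choose X7 (19).
NN route DC → F2 → X3 → E1 → M6 → B6 → X7 → DC costs 107.
Optimal: DC → B6 → X7 → M6 → E1 → X3 → F2 → DC costs 98 (by enumerating all 360 distinct tours).
Excess = 107 − 98 = 9.

9 miles longer than the optimal tour.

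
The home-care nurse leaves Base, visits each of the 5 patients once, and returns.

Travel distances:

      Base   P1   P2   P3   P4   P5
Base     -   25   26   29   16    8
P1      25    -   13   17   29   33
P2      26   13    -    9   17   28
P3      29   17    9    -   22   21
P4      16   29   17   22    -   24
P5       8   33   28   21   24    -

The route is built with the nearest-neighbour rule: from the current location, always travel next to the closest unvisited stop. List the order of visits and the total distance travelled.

From Base: distances to unvisited — P5=8, P4=16, P1=25, P2=26, P3=29. Nearest is P5 (8).
From P5: distances to unvisited — P3=21, P4=24, P2=28, P1=33. Nearest is P3 (21).
From P3: distances to unvisited — P2=9, P1=17, P4=22. Nearest is P2 (9).
From P2: distances to unvisited — P1=13, P4=17. Nearest is P1 (13).
From P1: distances to unvisited — P4=29. Nearest is P4 (29).
Return P4→Base: 16.
Total = 8 + 21 + 9 + 13 + 29 + 16 = 96.

Total distance 96 via the nearest-neighbour route Base → P5 → P3 → P2 → P1 → P4 → Base.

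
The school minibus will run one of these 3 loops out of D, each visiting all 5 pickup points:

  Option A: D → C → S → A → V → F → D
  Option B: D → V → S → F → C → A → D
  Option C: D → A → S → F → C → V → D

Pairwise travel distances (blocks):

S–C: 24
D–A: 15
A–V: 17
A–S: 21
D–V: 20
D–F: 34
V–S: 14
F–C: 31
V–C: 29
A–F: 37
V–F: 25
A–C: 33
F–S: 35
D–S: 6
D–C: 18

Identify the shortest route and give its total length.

139 blocks — Option A is the shortest.

Option A: 18 + 24 + 21 + 17 + 25 + 34 = 139
Option B: 20 + 14 + 35 + 31 + 33 + 15 = 148
Option C: 15 + 21 + 35 + 31 + 29 + 20 = 151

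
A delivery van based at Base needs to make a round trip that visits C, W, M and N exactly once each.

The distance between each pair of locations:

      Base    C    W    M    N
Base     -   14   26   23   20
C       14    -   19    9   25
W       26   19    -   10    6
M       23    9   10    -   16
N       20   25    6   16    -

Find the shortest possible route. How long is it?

There are 12 distinct closed tours to check (reversals are equivalent).
Base→C→W→M→N→Base: 14+19+10+16+20 = 79
Base→C→W→N→M→Base: 14+19+6+16+23 = 78
Base→C→M→W→N→Base: 14+9+10+6+20 = 59
Base→C→M→N→W→Base: 14+9+16+6+26 = 71
Base→C→N→W→M→Base: 14+25+6+10+23 = 78
Base→C→N→M→W→Base: 14+25+16+10+26 = 91
Base→W→C→M→N→Base: 26+19+9+16+20 = 90
Base→W→C→N→M→Base: 26+19+25+16+23 = 109
Base→W→M→C→N→Base: 26+10+9+25+20 = 90
Base→W→N→C→M→Base: 26+6+25+9+23 = 89
Base→M→C→W→N→Base: 23+9+19+6+20 = 77
Base→M→W→C→N→Base: 23+10+19+25+20 = 97
The minimum is 59.
One optimal route: Base → C → M → W → N → Base (or its reverse).

59 — the shortest possible round trip.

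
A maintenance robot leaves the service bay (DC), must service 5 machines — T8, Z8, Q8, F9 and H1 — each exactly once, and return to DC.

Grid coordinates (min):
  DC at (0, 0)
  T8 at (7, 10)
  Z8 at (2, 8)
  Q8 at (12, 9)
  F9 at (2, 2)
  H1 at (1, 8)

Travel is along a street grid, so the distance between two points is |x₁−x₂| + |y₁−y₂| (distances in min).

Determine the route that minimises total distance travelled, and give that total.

Shortest round trip = 44 min.

DC → T8 → Z8 → Q8 → F9 → H1 → DC: 17+7+11+17+7+9 = 68
DC → T8 → Z8 → Q8 → H1 → F9 → DC: 17+7+11+12+7+4 = 58
DC → T8 → Z8 → F9 → Q8 → H1 → DC: 17+7+6+17+12+9 = 68
DC → T8 → Z8 → F9 → H1 → Q8 → DC: 17+7+6+7+12+21 = 70
DC → T8 → Z8 → H1 → Q8 → F9 → DC: 17+7+1+12+17+4 = 58
DC → T8 → Z8 → H1 → F9 → Q8 → DC: 17+7+1+7+17+21 = 70
DC → T8 → Q8 → Z8 → F9 → H1 → DC: 17+6+11+6+7+9 = 56
DC → T8 → Q8 → Z8 → H1 → F9 → DC: 17+6+11+1+7+4 = 46
DC → T8 → Q8 → F9 → Z8 → H1 → DC: 17+6+17+6+1+9 = 56
DC → T8 → Q8 → F9 → H1 → Z8 → DC: 17+6+17+7+1+10 = 58
DC → T8 → Q8 → H1 → Z8 → F9 → DC: 17+6+12+1+6+4 = 46
DC → T8 → Q8 → H1 → F9 → Z8 → DC: 17+6+12+7+6+10 = 58
DC → T8 → F9 → Z8 → Q8 → H1 → DC: 17+13+6+11+12+9 = 68
DC → T8 → F9 → Z8 → H1 → Q8 → DC: 17+13+6+1+12+21 = 70
… (46 more)
DC → F9 → T8 → Q8 → Z8 → H1 → DC: 4+13+6+11+1+9 = 44  ← best
The minimum is 44.
One optimal route: DC → F9 → T8 → Q8 → Z8 → H1 → DC (or its reverse).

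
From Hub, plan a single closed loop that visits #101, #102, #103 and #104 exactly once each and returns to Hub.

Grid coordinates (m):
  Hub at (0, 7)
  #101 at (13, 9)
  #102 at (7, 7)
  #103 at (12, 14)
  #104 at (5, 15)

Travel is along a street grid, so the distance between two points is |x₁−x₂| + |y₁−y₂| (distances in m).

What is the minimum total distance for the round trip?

42 m — the shortest possible round trip.

With 4 stops there are 4!/2 = 12 distinct round trips (a route and its reverse cost the same).
Hub-#101-#102-#103-#104-Hub: 15+8+12+8+13 = 56
Hub-#101-#102-#104-#103-Hub: 15+8+10+8+19 = 60
Hub-#101-#103-#102-#104-Hub: 15+6+12+10+13 = 56
Hub-#101-#103-#104-#102-Hub: 15+6+8+10+7 = 46
Hub-#101-#104-#102-#103-Hub: 15+14+10+12+19 = 70
Hub-#101-#104-#103-#102-Hub: 15+14+8+12+7 = 56
Hub-#102-#101-#103-#104-Hub: 7+8+6+8+13 = 42
Hub-#102-#101-#104-#103-Hub: 7+8+14+8+19 = 56
Hub-#102-#103-#101-#104-Hub: 7+12+6+14+13 = 52
Hub-#102-#104-#101-#103-Hub: 7+10+14+6+19 = 56
Hub-#103-#101-#102-#104-Hub: 19+6+8+10+13 = 56
Hub-#103-#102-#101-#104-Hub: 19+12+8+14+13 = 66
The minimum is 42.
One optimal route: Hub → #102 → #101 → #103 → #104 → Hub (or its reverse).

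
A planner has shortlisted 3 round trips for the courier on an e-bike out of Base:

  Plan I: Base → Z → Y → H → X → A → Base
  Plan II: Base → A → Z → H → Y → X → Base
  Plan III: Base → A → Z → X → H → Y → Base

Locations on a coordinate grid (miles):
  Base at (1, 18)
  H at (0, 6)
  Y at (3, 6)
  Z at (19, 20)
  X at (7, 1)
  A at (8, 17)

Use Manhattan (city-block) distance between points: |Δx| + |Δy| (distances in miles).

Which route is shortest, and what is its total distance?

Plan I: 20 + 30 + 3 + 12 + 17 + 8 = 90
Plan II: 8 + 14 + 33 + 3 + 9 + 23 = 90
Plan III: 8 + 14 + 31 + 12 + 3 + 14 = 82

Shortest is Plan III, total 82 miles.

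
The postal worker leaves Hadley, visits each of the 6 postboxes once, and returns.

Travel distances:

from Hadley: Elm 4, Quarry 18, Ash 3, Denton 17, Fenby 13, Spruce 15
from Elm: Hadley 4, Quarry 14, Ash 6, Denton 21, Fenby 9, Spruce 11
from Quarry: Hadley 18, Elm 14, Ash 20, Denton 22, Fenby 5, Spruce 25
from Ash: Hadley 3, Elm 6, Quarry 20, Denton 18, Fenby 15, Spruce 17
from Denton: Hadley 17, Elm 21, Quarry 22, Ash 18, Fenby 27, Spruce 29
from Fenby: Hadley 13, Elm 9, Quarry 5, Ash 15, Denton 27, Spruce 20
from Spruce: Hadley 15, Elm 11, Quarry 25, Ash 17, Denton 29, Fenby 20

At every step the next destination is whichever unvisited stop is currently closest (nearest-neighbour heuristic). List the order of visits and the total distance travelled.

89 along Hadley → Ash → Elm → Fenby → Quarry → Denton → Spruce → Hadley.

Hadley → [Ash:3 / Elm:4 / Fenby:13 / Spruce:15 / Denton:17 / Quarry:18] → Ash (3)
Ash → [Elm:6 / Fenby:15 / Spruce:17 / Denton:18 / Quarry:20] → Elm (6)
Elm → [Fenby:9 / Spruce:11 / Quarry:14 / Denton:21] → Fenby (9)
Fenby → [Quarry:5 / Spruce:20 / Denton:27] → Quarry (5)
Quarry → [Denton:22 / Spruce:25] → Denton (22)
Denton → [Spruce:29] → Spruce (29)
Return Spruce→Hadley: 15.
Total = 3 + 6 + 9 + 5 + 22 + 29 + 15 = 89.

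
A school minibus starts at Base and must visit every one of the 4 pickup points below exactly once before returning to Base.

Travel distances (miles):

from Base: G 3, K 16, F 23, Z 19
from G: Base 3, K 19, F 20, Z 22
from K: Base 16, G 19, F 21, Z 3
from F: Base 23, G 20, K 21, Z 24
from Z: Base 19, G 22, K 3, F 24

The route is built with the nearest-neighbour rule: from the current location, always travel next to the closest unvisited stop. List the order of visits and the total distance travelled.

Nearest-neighbour total = 72 miles; route Base → G → K → Z → F → Base.

Base → [G:3 / K:16 / Z:19 / F:23] → G (3)
G → [K:19 / F:20 / Z:22] → K (19)
K → [Z:3 / F:21] → Z (3)
Z → [F:24] → F (24)
Return F→Base: 23.
Total = 3 + 19 + 3 + 24 + 23 = 72.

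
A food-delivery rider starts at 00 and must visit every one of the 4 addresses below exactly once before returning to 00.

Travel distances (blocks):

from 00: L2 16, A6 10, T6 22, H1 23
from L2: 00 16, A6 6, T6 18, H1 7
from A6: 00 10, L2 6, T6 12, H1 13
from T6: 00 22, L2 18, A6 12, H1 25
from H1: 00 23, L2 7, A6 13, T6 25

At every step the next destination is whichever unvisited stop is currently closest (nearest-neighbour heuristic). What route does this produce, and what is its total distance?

Nearest-neighbour total = 70 blocks; route 00 → A6 → L2 → H1 → T6 → 00.

At 00 the remaining stops are A6 10, L2 16, T6 22, H1 23; go to A6.
At A6 the remaining stops are L2 6, T6 12, H1 13; go to L2.
At L2 the remaining stops are H1 7, T6 18; go to H1.
At H1 the remaining stops are T6 25; go to T6.
Return T6→00: 22.
Total = 10 + 6 + 7 + 25 + 22 = 70.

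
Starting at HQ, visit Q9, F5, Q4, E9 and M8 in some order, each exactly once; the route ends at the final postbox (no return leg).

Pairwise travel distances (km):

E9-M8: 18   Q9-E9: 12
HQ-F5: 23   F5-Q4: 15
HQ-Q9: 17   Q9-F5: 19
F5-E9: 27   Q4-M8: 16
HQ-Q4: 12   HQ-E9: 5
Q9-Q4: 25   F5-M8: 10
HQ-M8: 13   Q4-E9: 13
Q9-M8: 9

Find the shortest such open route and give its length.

There are 5! = 120 possible orderings.
HQ → Q9 → F5 → Q4 → E9 → M8: 17+19+15+13+18 = 82
HQ → Q9 → F5 → Q4 → M8 → E9: 17+19+15+16+18 = 85
HQ → Q9 → F5 → E9 → Q4 → M8: 17+19+27+13+16 = 92
HQ → Q9 → F5 → E9 → M8 → Q4: 17+19+27+18+16 = 97
HQ → Q9 → F5 → M8 → Q4 → E9: 17+19+10+16+13 = 75
HQ → Q9 → F5 → M8 → E9 → Q4: 17+19+10+18+13 = 77
HQ → Q9 → Q4 → F5 → E9 → M8: 17+25+15+27+18 = 102
HQ → Q9 → Q4 → F5 → M8 → E9: 17+25+15+10+18 = 85
HQ → Q9 → Q4 → E9 → F5 → M8: 17+25+13+27+10 = 92
HQ → Q9 → Q4 → E9 → M8 → F5: 17+25+13+18+10 = 83
HQ → Q9 → Q4 → M8 → F5 → E9: 17+25+16+10+27 = 95
HQ → Q9 → Q4 → M8 → E9 → F5: 17+25+16+18+27 = 103
HQ → Q9 → E9 → F5 → Q4 → M8: 17+12+27+15+16 = 87
HQ → Q9 → E9 → F5 → M8 → Q4: 17+12+27+10+16 = 82
… (106 more)
HQ → E9 → Q9 → M8 → F5 → Q4: 5+12+9+10+15 = 51  ← best
The minimum is 51.
One shortest path: HQ → E9 → Q9 → M8 → F5 → Q4.

Minimum one-way distance = 51 km.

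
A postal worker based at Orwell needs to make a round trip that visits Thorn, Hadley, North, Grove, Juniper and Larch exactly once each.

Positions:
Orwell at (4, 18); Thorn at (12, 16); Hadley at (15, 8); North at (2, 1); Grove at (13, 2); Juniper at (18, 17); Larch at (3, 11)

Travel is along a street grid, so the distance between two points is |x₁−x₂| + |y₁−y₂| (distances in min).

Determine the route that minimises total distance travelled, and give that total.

Minimum total distance: 68 min.

With 6 stops there are 6!/2 = 360 distinct round trips (a route and its reverse cost the same).
Orwell-Thorn-Hadley-North-Grove-Juniper-Larch-Orwell: 10+11+20+12+20+21+8 = 102
Orwell-Thorn-Hadley-North-Grove-Larch-Juniper-Orwell: 10+11+20+12+19+21+15 = 108
Orwell-Thorn-Hadley-North-Juniper-Grove-Larch-Orwell: 10+11+20+32+20+19+8 = 120
Orwell-Thorn-Hadley-North-Juniper-Larch-Grove-Orwell: 10+11+20+32+21+19+25 = 138
Orwell-Thorn-Hadley-North-Larch-Grove-Juniper-Orwell: 10+11+20+11+19+20+15 = 106
Orwell-Thorn-Hadley-North-Larch-Juniper-Grove-Orwell: 10+11+20+11+21+20+25 = 118
Orwell-Thorn-Hadley-Grove-North-Juniper-Larch-Orwell: 10+11+8+12+32+21+8 = 102
Orwell-Thorn-Hadley-Grove-North-Larch-Juniper-Orwell: 10+11+8+12+11+21+15 = 88
… (352 more)
Orwell-Thorn-Juniper-Hadley-Grove-North-Larch-Orwell: 10+7+12+8+12+11+8 = 68  ← best
The minimum is 68.
One optimal route: Orwell → Thorn → Juniper → Hadley → Grove → North → Larch → Orwell (or its reverse).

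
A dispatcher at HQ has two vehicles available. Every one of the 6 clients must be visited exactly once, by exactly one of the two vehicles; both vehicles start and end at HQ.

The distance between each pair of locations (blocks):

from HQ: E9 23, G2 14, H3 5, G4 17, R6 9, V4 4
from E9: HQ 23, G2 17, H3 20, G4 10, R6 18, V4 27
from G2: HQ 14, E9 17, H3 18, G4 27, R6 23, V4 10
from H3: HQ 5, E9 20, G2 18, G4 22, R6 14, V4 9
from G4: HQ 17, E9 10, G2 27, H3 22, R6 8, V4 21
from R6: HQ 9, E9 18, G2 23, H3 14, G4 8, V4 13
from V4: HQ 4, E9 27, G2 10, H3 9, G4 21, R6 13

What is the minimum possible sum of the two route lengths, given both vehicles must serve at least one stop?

There are 2^5 − 1 = 31 ways to divide the 6 stops into two non-empty groups. For each, the best each vehicle can do is its own shortest tour through its group:
  {E9} + {G2, H3, G4, R6, V4}: 46 + 68 = 114
  {G2} + {E9, H3, G4, R6, V4}: 28 + 60 = 88
  {E9, G2} + {H3, G4, R6, V4}: 54 + 52 = 106
  {H3} + {E9, G2, G4, R6, V4}: 10 + 58 = 68
  {E9, H3} + {G2, G4, R6, V4}: 48 + 58 = 106
  {G2, H3} + {E9, G4, R6, V4}: 37 + 58 = 95
  … (31 splits in total)
Best: vehicle 1 HQ → H3 → HQ = 10; vehicle 2 HQ → R6 → G4 → E9 → G2 → V4 → HQ = 58; combined 68.

Minimum combined distance: 68 blocks.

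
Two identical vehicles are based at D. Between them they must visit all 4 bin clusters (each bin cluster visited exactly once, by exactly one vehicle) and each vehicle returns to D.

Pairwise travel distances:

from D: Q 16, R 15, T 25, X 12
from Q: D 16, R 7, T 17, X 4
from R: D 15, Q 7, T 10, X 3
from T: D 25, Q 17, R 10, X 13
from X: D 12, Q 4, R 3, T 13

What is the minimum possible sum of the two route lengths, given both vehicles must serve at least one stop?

There are 2^3 − 1 = 7 ways to divide the 4 stops into two non-empty groups. For each, the best each vehicle can do is its own shortest tour through its group:
  {Q} + {R, T, X}: 32 + 50 = 82
  {R} + {Q, T, X}: 30 + 58 = 88
  {Q, R} + {T, X}: 38 + 50 = 88
  {T} + {Q, R, X}: 50 + 38 = 88
  {Q, T} + {R, X}: 58 + 30 = 88
  {R, T} + {Q, X}: 50 + 32 = 82
  … (7 splits in total)
Best: vehicle 1 D → Q → D = 32; vehicle 2 D → R → T → X → D = 50; combined 82.

Minimum combined distance: 82.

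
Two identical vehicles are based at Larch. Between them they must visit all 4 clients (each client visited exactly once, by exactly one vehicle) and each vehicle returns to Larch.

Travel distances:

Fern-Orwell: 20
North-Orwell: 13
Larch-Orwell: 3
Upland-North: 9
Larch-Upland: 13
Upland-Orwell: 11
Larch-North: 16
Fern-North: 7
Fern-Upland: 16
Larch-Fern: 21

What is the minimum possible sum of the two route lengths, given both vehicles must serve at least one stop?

Minimum combined distance: 56.

Check every non-empty split of the stops between the two vehicles; for each half take its own optimal tour:
  {Fern} + {Upland, North, Orwell}: 42 + 38 = 80
  {Upland} + {Fern, North, Orwell}: 26 + 44 = 70
  {Fern, Upland} + {North, Orwell}: 50 + 32 = 82
  {North} + {Fern, Upland, Orwell}: 32 + 51 = 83
  {Fern, North} + {Upland, Orwell}: 44 + 27 = 71
  {Upland, North} + {Fern, Orwell}: 38 + 44 = 82
  … (7 splits in total)
  {Fern, Upland, North} + {Orwell}: 50 + 6 = 56  ← best
Best: vehicle 1 Larch → Fern → North → Upland → Larch = 50; vehicle 2 Larch → Orwell → Larch = 6; combined 56.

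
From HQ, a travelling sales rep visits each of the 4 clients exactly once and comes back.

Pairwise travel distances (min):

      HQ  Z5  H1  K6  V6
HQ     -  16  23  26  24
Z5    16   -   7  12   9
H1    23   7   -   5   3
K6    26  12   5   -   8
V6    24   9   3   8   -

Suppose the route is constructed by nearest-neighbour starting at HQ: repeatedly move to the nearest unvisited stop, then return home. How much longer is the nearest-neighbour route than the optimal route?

From HQ: Z5=16, H1=23, V6=24, K6=26 → choose Z5 (16).
From Z5: H1=7, V6=9, K6=12 → choose H1 (7).
From H1: V6=3, K6=5 → choose V6 (3).
From V6: K6=8 → choose K6 (8).
NN route HQ → Z5 → H1 → V6 → K6 → HQ costs 60.
Optimal: HQ → Z5 → V6 → H1 → K6 → HQ costs 59 (by enumerating all 12 distinct tours).
Excess = 60 − 59 = 1.

The nearest-neighbour route is 1 min longer than optimal.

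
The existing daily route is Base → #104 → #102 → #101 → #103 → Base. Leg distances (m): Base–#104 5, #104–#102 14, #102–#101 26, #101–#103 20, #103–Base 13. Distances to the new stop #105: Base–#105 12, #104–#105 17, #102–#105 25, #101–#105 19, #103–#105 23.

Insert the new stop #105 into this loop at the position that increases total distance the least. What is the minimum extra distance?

+18 m — insert #105 between #102 and #101.

Insertion cost between consecutive stops i–j is d(i,#105) + d(#105,j) − d(i,j):
  between Base and #104: 12 + 17 − 5 = 24
  between #104 and #102: 17 + 25 − 14 = 28
  between #102 and #101: 25 + 19 − 26 = 18
  between #101 and #103: 19 + 23 − 20 = 22
  between #103 and Base: 23 + 12 − 13 = 22
Cheapest insertion is between #102 and #101, adding 18.
New total = 78 + 18 = 96.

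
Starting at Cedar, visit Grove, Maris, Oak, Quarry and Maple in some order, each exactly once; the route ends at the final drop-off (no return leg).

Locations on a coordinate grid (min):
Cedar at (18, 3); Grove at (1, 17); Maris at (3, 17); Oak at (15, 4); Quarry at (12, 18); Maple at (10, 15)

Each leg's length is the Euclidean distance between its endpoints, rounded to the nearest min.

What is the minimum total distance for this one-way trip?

There are 5! = 120 possible orderings.
Cedar - Grove - Maris - Oak - Quarry - Maple: 22+2+18+14+4 = 60
Cedar - Grove - Maris - Oak - Maple - Quarry: 22+2+18+12+4 = 58
Cedar - Grove - Maris - Quarry - Oak - Maple: 22+2+9+14+12 = 59
Cedar - Grove - Maris - Quarry - Maple - Oak: 22+2+9+4+12 = 49
Cedar - Grove - Maris - Maple - Oak - Quarry: 22+2+7+12+14 = 57
Cedar - Grove - Maris - Maple - Quarry - Oak: 22+2+7+4+14 = 49
Cedar - Grove - Oak - Maris - Quarry - Maple: 22+19+18+9+4 = 72
Cedar - Grove - Oak - Maris - Maple - Quarry: 22+19+18+7+4 = 70
Cedar - Grove - Oak - Quarry - Maris - Maple: 22+19+14+9+7 = 71
Cedar - Grove - Oak - Quarry - Maple - Maris: 22+19+14+4+7 = 66
Cedar - Grove - Oak - Maple - Maris - Quarry: 22+19+12+7+9 = 69
Cedar - Grove - Oak - Maple - Quarry - Maris: 22+19+12+4+9 = 66
Cedar - Grove - Quarry - Maris - Oak - Maple: 22+11+9+18+12 = 72
Cedar - Grove - Quarry - Maris - Maple - Oak: 22+11+9+7+12 = 61
… (106 more)
Cedar - Oak - Quarry - Maple - Maris - Grove: 3+14+4+7+2 = 30  ← best
The minimum is 30.
One shortest path: Cedar → Oak → Quarry → Maple → Maris → Grove.

30 min — the minimum one-way total.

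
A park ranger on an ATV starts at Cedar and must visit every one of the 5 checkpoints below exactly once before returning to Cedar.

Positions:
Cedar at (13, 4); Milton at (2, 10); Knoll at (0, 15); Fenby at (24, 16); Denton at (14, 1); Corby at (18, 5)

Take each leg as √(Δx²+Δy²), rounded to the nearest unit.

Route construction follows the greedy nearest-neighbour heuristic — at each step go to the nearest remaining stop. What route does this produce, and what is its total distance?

At Cedar the remaining stops are Denton 3, Corby 5, Milton 13, Fenby 16, Knoll 17; go to Denton.
At Denton the remaining stops are Corby 6, Milton 15, Fenby 18, Knoll 20; go to Corby.
At Corby the remaining stops are Fenby 13, Milton 17, Knoll 21; go to Fenby.
At Fenby the remaining stops are Milton 23, Knoll 24; go to Milton.
At Milton the remaining stops are Knoll 5; go to Knoll.
Return Knoll→Cedar: 17.
Total = 3 + 6 + 13 + 23 + 5 + 17 = 67.

Nearest-neighbour total = 67; route Cedar → Denton → Corby → Fenby → Milton → Knoll → Cedar.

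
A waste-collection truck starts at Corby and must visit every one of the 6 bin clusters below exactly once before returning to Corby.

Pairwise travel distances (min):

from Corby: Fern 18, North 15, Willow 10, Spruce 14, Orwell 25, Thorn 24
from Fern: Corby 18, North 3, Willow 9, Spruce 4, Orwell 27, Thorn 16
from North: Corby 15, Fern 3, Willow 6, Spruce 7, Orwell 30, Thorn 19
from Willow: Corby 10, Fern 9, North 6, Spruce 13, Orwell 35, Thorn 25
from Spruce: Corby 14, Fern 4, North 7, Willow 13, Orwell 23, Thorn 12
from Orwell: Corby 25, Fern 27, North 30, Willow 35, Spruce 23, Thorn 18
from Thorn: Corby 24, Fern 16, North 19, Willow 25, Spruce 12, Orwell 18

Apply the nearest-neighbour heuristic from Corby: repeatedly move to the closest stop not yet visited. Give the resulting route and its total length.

From Corby: distances to unvisited — Willow=10, Spruce=14, North=15, Fern=18, Thorn=24, Orwell=25. Nearest is Willow (10).
From Willow: distances to unvisited — North=6, Fern=9, Spruce=13, Thorn=25, Orwell=35. Nearest is North (6).
From North: distances to unvisited — Fern=3, Spruce=7, Thorn=19, Orwell=30. Nearest is Fern (3).
From Fern: distances to unvisited — Spruce=4, Thorn=16, Orwell=27. Nearest is Spruce (4).
From Spruce: distances to unvisited — Thorn=12, Orwell=23. Nearest is Thorn (12).
From Thorn: distances to unvisited — Orwell=18. Nearest is Orwell (18).
Return Orwell→Corby: 25.
Total = 10 + 6 + 3 + 4 + 12 + 18 + 25 = 78.

78 min along Corby → Willow → North → Fern → Spruce → Thorn → Orwell → Corby.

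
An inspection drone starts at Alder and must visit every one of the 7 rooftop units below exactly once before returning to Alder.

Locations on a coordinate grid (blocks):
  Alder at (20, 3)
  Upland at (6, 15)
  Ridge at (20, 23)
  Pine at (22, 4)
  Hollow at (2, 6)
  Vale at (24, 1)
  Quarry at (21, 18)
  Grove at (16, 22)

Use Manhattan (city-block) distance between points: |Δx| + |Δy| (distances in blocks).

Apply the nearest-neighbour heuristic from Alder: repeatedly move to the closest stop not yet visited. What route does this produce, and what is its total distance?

From Alder: distances to unvisited — Pine=3, Vale=6, Quarry=16, Ridge=20, Hollow=21, Grove=23, Upland=26. Nearest is Pine (3).
From Pine: distances to unvisited — Vale=5, Quarry=15, Ridge=21, Hollow=22, Grove=24, Upland=27. Nearest is Vale (5).
From Vale: distances to unvisited — Quarry=20, Ridge=26, Hollow=27, Grove=29, Upland=32. Nearest is Quarry (20).
From Quarry: distances to unvisited — Ridge=6, Grove=9, Upland=18, Hollow=31. Nearest is Ridge (6).
From Ridge: distances to unvisited — Grove=5, Upland=22, Hollow=35. Nearest is Grove (5).
From Grove: distances to unvisited — Upland=17, Hollow=30. Nearest is Upland (17).
From Upland: distances to unvisited — Hollow=13. Nearest is Hollow (13).
Return Hollow→Alder: 21.
Total = 3 + 5 + 20 + 6 + 5 + 17 + 13 + 21 = 90.

90 blocks along Alder → Pine → Vale → Quarry → Ridge → Grove → Upland → Hollow → Alder.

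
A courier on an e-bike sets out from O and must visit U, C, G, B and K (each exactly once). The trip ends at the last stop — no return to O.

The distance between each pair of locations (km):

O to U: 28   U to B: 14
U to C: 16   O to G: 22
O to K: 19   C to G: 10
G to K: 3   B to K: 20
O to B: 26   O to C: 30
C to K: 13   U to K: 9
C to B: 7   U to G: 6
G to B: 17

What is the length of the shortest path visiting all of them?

There are 5! = 120 possible orderings.
O→U→C→G→B→K: 28+16+10+17+20 = 91
O→U→C→G→K→B: 28+16+10+3+20 = 77
O→U→C→B→G→K: 28+16+7+17+3 = 71
O→U→C→B→K→G: 28+16+7+20+3 = 74
O→U→C→K→G→B: 28+16+13+3+17 = 77
O→U→C→K→B→G: 28+16+13+20+17 = 94
O→U→G→C→B→K: 28+6+10+7+20 = 71
O→U→G→C→K→B: 28+6+10+13+20 = 77
O→U→G→B→C→K: 28+6+17+7+13 = 71
O→U→G→B→K→C: 28+6+17+20+13 = 84
O→U→G→K→C→B: 28+6+3+13+7 = 57
O→U→G→K→B→C: 28+6+3+20+7 = 64
O→U→B→C→G→K: 28+14+7+10+3 = 62
O→U→B→C→K→G: 28+14+7+13+3 = 65
… (106 more)
O→K→G→U→B→C: 19+3+6+14+7 = 49  ← best
The minimum is 49.
One shortest path: O → K → G → U → B → C.

Minimum one-way distance = 49 km.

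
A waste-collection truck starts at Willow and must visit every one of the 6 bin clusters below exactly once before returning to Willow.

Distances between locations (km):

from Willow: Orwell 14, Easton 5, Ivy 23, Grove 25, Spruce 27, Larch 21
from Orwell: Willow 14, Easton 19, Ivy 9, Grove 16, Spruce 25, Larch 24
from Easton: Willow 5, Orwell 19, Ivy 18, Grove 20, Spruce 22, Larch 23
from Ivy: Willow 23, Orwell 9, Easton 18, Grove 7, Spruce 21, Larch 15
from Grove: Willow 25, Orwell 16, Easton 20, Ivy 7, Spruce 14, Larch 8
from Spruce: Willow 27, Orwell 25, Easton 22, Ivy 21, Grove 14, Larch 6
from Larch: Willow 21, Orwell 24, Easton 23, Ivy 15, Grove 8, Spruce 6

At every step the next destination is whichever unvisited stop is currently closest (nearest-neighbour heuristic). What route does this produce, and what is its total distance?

Total distance 83 km via the nearest-neighbour route Willow → Easton → Ivy → Grove → Larch → Spruce → Orwell → Willow.

From Willow: distances to unvisited — Easton=5, Orwell=14, Larch=21, Ivy=23, Grove=25, Spruce=27. Nearest is Easton (5).
From Easton: distances to unvisited — Ivy=18, Orwell=19, Grove=20, Spruce=22, Larch=23. Nearest is Ivy (18).
From Ivy: distances to unvisited — Grove=7, Orwell=9, Larch=15, Spruce=21. Nearest is Grove (7).
From Grove: distances to unvisited — Larch=8, Spruce=14, Orwell=16. Nearest is Larch (8).
From Larch: distances to unvisited — Spruce=6, Orwell=24. Nearest is Spruce (6).
From Spruce: distances to unvisited — Orwell=25. Nearest is Orwell (25).
Return Orwell→Willow: 14.
Total = 5 + 18 + 7 + 8 + 6 + 25 + 14 = 83.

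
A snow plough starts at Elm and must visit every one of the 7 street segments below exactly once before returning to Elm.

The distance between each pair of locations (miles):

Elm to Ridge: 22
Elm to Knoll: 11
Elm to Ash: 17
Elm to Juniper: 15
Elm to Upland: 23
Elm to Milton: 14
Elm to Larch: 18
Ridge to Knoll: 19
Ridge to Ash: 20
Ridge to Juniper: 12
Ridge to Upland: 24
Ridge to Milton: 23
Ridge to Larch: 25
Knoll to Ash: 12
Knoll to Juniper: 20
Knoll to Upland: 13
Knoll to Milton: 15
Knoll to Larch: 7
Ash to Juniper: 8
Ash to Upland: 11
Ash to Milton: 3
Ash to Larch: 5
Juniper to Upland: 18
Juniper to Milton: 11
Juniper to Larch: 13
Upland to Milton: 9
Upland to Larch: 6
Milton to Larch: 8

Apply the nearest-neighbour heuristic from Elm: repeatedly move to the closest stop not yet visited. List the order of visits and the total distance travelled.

At Elm the remaining stops are Knoll 11, Milton 14, Juniper 15, Ash 17, Larch 18, Ridge 22, Upland 23; go to Knoll.
At Knoll the remaining stops are Larch 7, Ash 12, Upland 13, Milton 15, Ridge 19, Juniper 20; go to Larch.
At Larch the remaining stops are Ash 5, Upland 6, Milton 8, Juniper 13, Ridge 25; go to Ash.
At Ash the remaining stops are Milton 3, Juniper 8, Upland 11, Ridge 20; go to Milton.
At Milton the remaining stops are Upland 9, Juniper 11, Ridge 23; go to Upland.
At Upland the remaining stops are Juniper 18, Ridge 24; go to Juniper.
At Juniper the remaining stops are Ridge 12; go to Ridge.
Return Ridge→Elm: 22.
Total = 11 + 7 + 5 + 3 + 9 + 18 + 12 + 22 = 87.

87 miles along Elm → Knoll → Larch → Ash → Milton → Upland → Juniper → Ridge → Elm.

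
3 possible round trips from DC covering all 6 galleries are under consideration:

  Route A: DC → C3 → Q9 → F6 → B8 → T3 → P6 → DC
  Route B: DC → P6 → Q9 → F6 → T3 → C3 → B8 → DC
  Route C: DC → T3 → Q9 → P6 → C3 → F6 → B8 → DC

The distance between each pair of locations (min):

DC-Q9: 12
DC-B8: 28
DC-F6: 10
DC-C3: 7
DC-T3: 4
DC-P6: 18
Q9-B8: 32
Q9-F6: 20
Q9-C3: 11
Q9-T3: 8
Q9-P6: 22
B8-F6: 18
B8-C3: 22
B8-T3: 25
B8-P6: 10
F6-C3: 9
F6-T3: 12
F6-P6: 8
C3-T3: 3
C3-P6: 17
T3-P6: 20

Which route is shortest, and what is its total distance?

106 min — Route C is the shortest.

Route A: 7 + 11 + 20 + 18 + 25 + 20 + 18 = 119
Route B: 18 + 22 + 20 + 12 + 3 + 22 + 28 = 125
Route C: 4 + 8 + 22 + 17 + 9 + 18 + 28 = 106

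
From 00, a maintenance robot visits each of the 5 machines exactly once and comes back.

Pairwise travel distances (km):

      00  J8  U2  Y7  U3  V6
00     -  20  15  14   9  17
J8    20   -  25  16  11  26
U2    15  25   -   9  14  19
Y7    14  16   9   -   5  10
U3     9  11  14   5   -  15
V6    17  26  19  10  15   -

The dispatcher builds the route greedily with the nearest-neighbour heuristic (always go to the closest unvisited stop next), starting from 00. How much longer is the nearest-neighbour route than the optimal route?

00: U3=9, Y7=14, U2=15, V6=17, J8=20 ⇒ U3
U3: Y7=5, J8=11, U2=14, V6=15 ⇒ Y7
Y7: U2=9, V6=10, J8=16 ⇒ U2
U2: V6=19, J8=25 ⇒ V6
V6: J8=26 ⇒ J8
NN route 00 → U3 → Y7 → U2 → V6 → J8 → 00 costs 88.
Optimal: 00 → J8 → U3 → Y7 → V6 → U2 → 00 costs 80 (by enumerating all 60 distinct tours).
Excess = 88 − 80 = 8.

Excess over optimum: 8 km.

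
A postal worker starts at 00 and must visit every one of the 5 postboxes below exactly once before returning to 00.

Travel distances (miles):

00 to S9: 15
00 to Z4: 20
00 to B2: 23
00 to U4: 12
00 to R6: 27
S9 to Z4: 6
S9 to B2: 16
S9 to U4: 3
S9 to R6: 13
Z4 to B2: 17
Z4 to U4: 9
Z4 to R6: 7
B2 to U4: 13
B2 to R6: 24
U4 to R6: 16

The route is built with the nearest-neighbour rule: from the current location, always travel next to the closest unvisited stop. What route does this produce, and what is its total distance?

At 00 the remaining stops are U4 12, S9 15, Z4 20, B2 23, R6 27; go to U4.
At U4 the remaining stops are S9 3, Z4 9, B2 13, R6 16; go to S9.
At S9 the remaining stops are Z4 6, R6 13, B2 16; go to Z4.
At Z4 the remaining stops are R6 7, B2 17; go to R6.
At R6 the remaining stops are B2 24; go to B2.
Return B2→00: 23.
Total = 12 + 3 + 6 + 7 + 24 + 23 = 75.

75 miles along 00 → U4 → S9 → Z4 → R6 → B2 → 00.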